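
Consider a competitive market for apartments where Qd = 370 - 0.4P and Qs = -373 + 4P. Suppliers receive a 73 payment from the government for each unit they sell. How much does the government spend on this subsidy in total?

Government cost = 24017

Pre-subsidy: 370 - 0.4P = -373 + 4P gives P* = 3715/22, Q* = 3327/11.
With the subsidy, sellers receive Ps = Pb + 73 for each unit, where Pb is the price buyers pay.
Supply in terms of Pb becomes Qs = -373 + 4(Pb + 73) = -81 + 4Pb. Setting this equal to demand: 370 - 0.4Pb = -81 + 4Pb, so Pb = 102.5.
Sellers receive Ps = 102.5 + 73 = 175.5; Q' = 370 − 0.4·102.5 = 329.
Government outlay = subsidy × quantity = 73 × 329 = 24017.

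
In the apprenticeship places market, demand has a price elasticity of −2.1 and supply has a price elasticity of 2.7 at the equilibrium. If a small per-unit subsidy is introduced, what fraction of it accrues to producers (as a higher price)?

Producer share = 0.4375

For a small subsidy around the equilibrium, the benefit split depends on the relative slopes, which at a point are proportional to the elasticities.
Buyer share = εs/(εs + |εd|) = 2.7/(2.7 + 2.1) = 0.5625; seller share = |εd|/(εs + |εd|) = 0.4375.
So producers capture 0.4375 of the subsidy.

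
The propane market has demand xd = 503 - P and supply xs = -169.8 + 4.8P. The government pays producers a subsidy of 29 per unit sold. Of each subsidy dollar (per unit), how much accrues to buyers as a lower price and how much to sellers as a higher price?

Buyers gain 24 per unit; sellers gain 5 per unit

Pre-subsidy: 503 - P = -169.8 + 4.8P gives P* = 116, x* = 387.
With the subsidy, sellers receive Ps = Pb + 29 for each unit, where Pb is the price buyers pay.
Supply in terms of Pb becomes xs = -169.8 + 4.8(Pb + 29) = -30.6 + 4.8Pb. Setting this equal to demand: 503 - Pb = -30.6 + 4.8Pb, so Pb = 92.
Sellers receive Ps = 92 + 29 = 121; x' = 503 − 1·92 = 411.
Buyers' price falls by P* − Pb = 116 − 92 = 24; sellers' price rises by Ps − P* = 121 − 116 = 5.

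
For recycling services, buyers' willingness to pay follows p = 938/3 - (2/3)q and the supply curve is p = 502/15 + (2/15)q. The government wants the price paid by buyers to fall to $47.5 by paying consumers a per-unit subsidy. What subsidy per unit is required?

At a buyer price of 47.5, quantity demanded is 469 − 1.5·47.5 = 397.75.
Sellers supply 397.75 only when they receive ps = 502/15 + (2/15)·397.75 = 86.5.
s = ps − pb = 86.5 − 47.5 = 39.

Required subsidy s = $39 per unit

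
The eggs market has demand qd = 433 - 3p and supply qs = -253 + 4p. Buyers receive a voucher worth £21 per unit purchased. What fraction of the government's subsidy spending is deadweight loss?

Pre-subsidy: 433 - 3p = -253 + 4p gives p* = 98, q* = 139.
With the rebate, buyers effectively pay pb = ps − 21, where ps is the price sellers receive.
Demand in terms of ps becomes qd = 433 − 3(ps − 21) = 496 - 3ps. Setting this equal to supply: 496 - 3ps = -253 + 4ps, so ps = 107.
Buyers pay pb = 107 − 21 = 86; q' = -253 + 4·107 = 175.
ΔCS = ½(139 + 175)(98 − 86) = 1884; ΔPS = ½(139 + 175)(107 − 98) = 1413.
Government spending = 21 × 175 = 3675.
DWL = ½ × 21 × (175 − 139) = 378; fraction = 378 / 3675 = 18/175.

DWL / government spending = 18/175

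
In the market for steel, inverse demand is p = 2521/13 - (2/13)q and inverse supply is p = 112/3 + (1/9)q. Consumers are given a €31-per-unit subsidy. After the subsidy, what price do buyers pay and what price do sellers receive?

Buyers pay €85; sellers receive €116

Pre-subsidy: 2521/13 - (2/13)q = 112/3 + (1/9)q gives q* = 591 and p* = 103.
With the rebate, buyers effectively pay pb = ps − 31, where ps is the price sellers receive.
On the curves, pb = 2521/13 - (2/13)q and ps = 112/3 + (1/9)q; the wedge ps − pb = 31 gives 112/3 + (1/9)q − (2521/13 - (2/13)q) = 31, so q' = 708.
Then pb = 2521/13 − (2/13)·708 = 85 and ps = 112/3 + (1/9)·708 = 116.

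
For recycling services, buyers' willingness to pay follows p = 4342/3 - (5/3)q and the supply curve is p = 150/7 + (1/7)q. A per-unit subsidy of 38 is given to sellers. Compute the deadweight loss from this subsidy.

Deadweight loss = 399

Pre-subsidy: 4342/3 - (5/3)q = 150/7 + (1/7)q gives q* = 788 and p* = 134.
With the subsidy, sellers receive ps = pb + 38 for each unit, where pb is the price buyers pay.
On the curves, pb = 4342/3 - (5/3)q and ps = 150/7 + (1/7)q; the wedge ps − pb = 38 gives 150/7 + (1/7)q − (4342/3 - (5/3)q) = 38, so q' = 809.
Then pb = 4342/3 − (5/3)·809 = 99 and ps = 150/7 + (1/7)·809 = 137.
The subsidy expands output by 809 − 788 = 21 past the efficient level; on those units the gap between marginal cost and willingness to pay runs from 0 up to 38.
DWL = ½ × 38 × 21 = 399.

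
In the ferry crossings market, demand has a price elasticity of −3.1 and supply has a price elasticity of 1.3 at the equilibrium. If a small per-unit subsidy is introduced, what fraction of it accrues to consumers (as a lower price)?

Consumer share = 13/44

For a small subsidy around the equilibrium, the benefit split depends on the relative slopes, which at a point are proportional to the elasticities.
Buyer share = εs/(εs + |εd|) = 1.3/(1.3 + 3.1) = 13/44; seller share = |εd|/(εs + |εd|) = 31/44.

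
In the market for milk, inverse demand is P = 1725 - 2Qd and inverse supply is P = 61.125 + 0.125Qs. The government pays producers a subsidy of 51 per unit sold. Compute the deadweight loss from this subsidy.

Deadweight loss = 612

Pre-subsidy: 1725 - 2Q = 61.125 + 0.125Q gives Q* = 783 and P* = 159.
With the subsidy, sellers receive Ps = Pb + 51 for each unit, where Pb is the price buyers pay.
On the curves, Pb = 1725 - 2Q and Ps = 61.125 + 0.125Q; the wedge Ps − Pb = 51 gives 61.125 + 0.125Q − (1725 - 2Q) = 51, so Q' = 807.
Then Pb = 1725 − 2·807 = 111 and Ps = 61.125 + 0.125·807 = 162.
The subsidy expands output by 807 − 783 = 24 past the efficient level; on those units the gap between marginal cost and willingness to pay runs from 0 up to 51.
DWL = ½ × 51 × 24 = 612.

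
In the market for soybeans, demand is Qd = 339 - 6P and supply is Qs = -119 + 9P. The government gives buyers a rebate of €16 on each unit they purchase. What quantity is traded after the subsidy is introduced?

Pre-subsidy: 339 - 6P = -119 + 9P gives P* = 458/15, Q* = 155.8.
With the rebate, buyers effectively pay Pb = Ps − 16, where Ps is the price sellers receive.
Demand in terms of Ps becomes Qd = 339 − 6(Ps − 16) = 435 - 6Ps. Setting this equal to supply: 435 - 6Ps = -119 + 9Ps, so Ps = 554/15.
Buyers pay Pb = 554/15 − 16 = 314/15; Q' = -119 + 9·(554/15) = 213.4.

Q' = 213.4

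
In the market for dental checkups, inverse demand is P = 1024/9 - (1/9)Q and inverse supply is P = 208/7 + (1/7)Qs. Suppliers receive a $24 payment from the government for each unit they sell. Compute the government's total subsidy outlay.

Pre-subsidy: 1024/9 - (1/9)Q = 208/7 + (1/7)Q gives Q* = 331 and P* = 77.
With the subsidy, sellers receive Ps = Pb + 24 for each unit, where Pb is the price buyers pay.
On the curves, Pb = 1024/9 - (1/9)Q and Ps = 208/7 + (1/7)Q; the wedge Ps − Pb = 24 gives 208/7 + (1/7)Q − (1024/9 - (1/9)Q) = 24, so Q' = 425.5.
Then Pb = 1024/9 − (1/9)·425.5 = 66.5 and Ps = 208/7 + (1/7)·425.5 = 90.5.
Government outlay = subsidy × quantity = 24 × 425.5 = 10212.

Government cost = $10212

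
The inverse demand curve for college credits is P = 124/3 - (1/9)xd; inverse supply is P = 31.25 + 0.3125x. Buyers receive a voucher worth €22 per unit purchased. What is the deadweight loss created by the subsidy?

Deadweight loss = 34848/61

Pre-subsidy: 124/3 - (1/9)x = 31.25 + 0.3125x gives x* = 1452/61 and P* = 2360/61.
With the rebate, buyers effectively pay Pb = Ps − 22, where Ps is the price sellers receive.
On the curves, Pb = 124/3 - (1/9)x and Ps = 31.25 + 0.3125x; the wedge Ps − Pb = 22 gives 31.25 + 0.3125x − (124/3 - (1/9)x) = 22, so x' = 4620/61.
Then Pb = 124/3 − (1/9)·(4620/61) = 2008/61 and Ps = 31.25 + 0.3125·(4620/61) = 3350/61.
The subsidy expands output by 4620/61 − 1452/61 = 3168/61 past the efficient level; on those units the gap between marginal cost and willingness to pay runs from 0 up to 22.
DWL = ½ × 22 × 3168/61 = 34848/61.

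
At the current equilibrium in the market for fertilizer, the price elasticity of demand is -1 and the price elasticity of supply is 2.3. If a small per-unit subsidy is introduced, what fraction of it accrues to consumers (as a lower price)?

For a small subsidy around the equilibrium, the benefit split depends on the relative slopes, which at a point are proportional to the elasticities.
Buyer share = εs/(εs + |εd|) = 2.3/(2.3 + 1) = 23/33; seller share = |εd|/(εs + |εd|) = 10/33.

Consumer share = 23/33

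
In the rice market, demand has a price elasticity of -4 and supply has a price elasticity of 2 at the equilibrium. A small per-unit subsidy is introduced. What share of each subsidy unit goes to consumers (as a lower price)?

Consumer share = 1/3

For a small subsidy around the equilibrium, the benefit split depends on the relative slopes, which at a point are proportional to the elasticities.
Buyer share = εs/(εs + |εd|) = 2/(2 + 4) = 1/3; seller share = |εd|/(εs + |εd|) = 2/3.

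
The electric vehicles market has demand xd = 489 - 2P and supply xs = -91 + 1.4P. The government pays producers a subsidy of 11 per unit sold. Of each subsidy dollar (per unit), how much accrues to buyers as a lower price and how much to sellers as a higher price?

Pre-subsidy: 489 - 2P = -91 + 1.4P gives P* = 2900/17, x* = 2513/17.
With the subsidy, sellers receive Ps = Pb + 11 for each unit, where Pb is the price buyers pay.
Supply in terms of Pb becomes xs = -91 + 1.4(Pb + 11) = -75.6 + 1.4Pb. Setting this equal to demand: 489 - 2Pb = -75.6 + 1.4Pb, so Pb = 2823/17.
Sellers receive Ps = 2823/17 + 11 = 3010/17; x' = 489 − 2·(2823/17) = 2667/17.
Buyers' price falls by P* − Pb = 2900/17 − 2823/17 = 77/17; sellers' price rises by Ps − P* = 3010/17 − 2900/17 = 110/17.

Buyers gain 77/17 per unit; sellers gain 110/17 per unit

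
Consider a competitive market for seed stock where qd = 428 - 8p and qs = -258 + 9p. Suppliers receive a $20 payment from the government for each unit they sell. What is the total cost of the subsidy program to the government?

Pre-subsidy: 428 - 8p = -258 + 9p gives p* = 686/17, q* = 1788/17.
With the subsidy, sellers receive ps = pb + 20 for each unit, where pb is the price buyers pay.
Supply in terms of pb becomes qs = -258 + 9(pb + 20) = -78 + 9pb. Setting this equal to demand: 428 - 8pb = -78 + 9pb, so pb = 506/17.
Sellers receive ps = 506/17 + 20 = 846/17; q' = 428 − 8·(506/17) = 3228/17.
Government outlay = subsidy × quantity = 20 × 3228/17 = 64560/17.

Government cost = 64560/17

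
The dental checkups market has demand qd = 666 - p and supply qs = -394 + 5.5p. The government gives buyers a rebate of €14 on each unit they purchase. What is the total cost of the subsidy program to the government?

Pre-subsidy: 666 - p = -394 + 5.5p gives p* = 2120/13, q* = 6538/13.
With the rebate, buyers effectively pay pb = ps − 14, where ps is the price sellers receive.
Demand in terms of ps becomes qd = 666 − 1(ps − 14) = 680 - ps. Setting this equal to supply: 680 - ps = -394 + 5.5ps, so ps = 2148/13.
Buyers pay pb = 2148/13 − 14 = 1966/13; q' = -394 + 5.5·(2148/13) = 6692/13.
Government outlay = subsidy × quantity = 14 × 6692/13 = 93688/13.

Government cost = 93688/13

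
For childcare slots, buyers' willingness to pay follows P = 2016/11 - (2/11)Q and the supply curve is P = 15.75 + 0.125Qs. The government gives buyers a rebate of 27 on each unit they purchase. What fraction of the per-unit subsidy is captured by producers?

Pre-subsidy: 2016/11 - (2/11)Q = 15.75 + 0.125Q gives Q* = 546 and P* = 84.
With the rebate, buyers effectively pay Pb = Ps − 27, where Ps is the price sellers receive.
On the curves, Pb = 2016/11 - (2/11)Q and Ps = 15.75 + 0.125Q; the wedge Ps − Pb = 27 gives 15.75 + 0.125Q − (2016/11 - (2/11)Q) = 27, so Q' = 634.
Then Pb = 2016/11 − (2/11)·634 = 68 and Ps = 15.75 + 0.125·634 = 95.
Buyers' price falls by P* − Pb = 84 − 68 = 16; sellers' price rises by Ps − P* = 95 − 84 = 11.
So producers capture 11/27 = 11/27 of each unit of subsidy.

Producer share = 11/27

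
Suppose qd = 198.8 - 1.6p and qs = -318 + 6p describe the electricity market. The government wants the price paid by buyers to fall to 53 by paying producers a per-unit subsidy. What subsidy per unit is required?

Required subsidy s = 19 per unit

At a buyer price of 53, quantity demanded is 198.8 − 1.6·53 = 114.
Sellers supply 114 only when they receive ps with -318 + 6·ps = 114, i.e. ps = 72.
s = ps − pb = 72 − 53 = 19.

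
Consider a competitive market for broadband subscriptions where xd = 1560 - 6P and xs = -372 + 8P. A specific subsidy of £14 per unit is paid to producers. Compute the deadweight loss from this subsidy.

Pre-subsidy: 1560 - 6P = -372 + 8P gives P* = 138, x* = 732.
With the subsidy, sellers receive Ps = Pb + 14 for each unit, where Pb is the price buyers pay.
Supply in terms of Pb becomes xs = -372 + 8(Pb + 14) = -260 + 8Pb. Setting this equal to demand: 1560 - 6Pb = -260 + 8Pb, so Pb = 130.
Sellers receive Ps = 130 + 14 = 144; x' = 1560 − 6·130 = 780.
The subsidy expands output by 780 − 732 = 48 past the efficient level; on those units the gap between marginal cost and willingness to pay runs from 0 up to 14.
DWL = ½ × 14 × 48 = 336.

Deadweight loss = £336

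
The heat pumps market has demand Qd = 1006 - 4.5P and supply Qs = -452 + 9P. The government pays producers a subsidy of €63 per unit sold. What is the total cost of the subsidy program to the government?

Pre-subsidy: 1006 - 4.5P = -452 + 9P gives P* = 108, Q* = 520.
With the subsidy, sellers receive Ps = Pb + 63 for each unit, where Pb is the price buyers pay.
Supply in terms of Pb becomes Qs = -452 + 9(Pb + 63) = 115 + 9Pb. Setting this equal to demand: 1006 - 4.5Pb = 115 + 9Pb, so Pb = 66.
Sellers receive Ps = 66 + 63 = 129; Q' = 1006 − 4.5·66 = 709.
Government outlay = subsidy × quantity = 63 × 709 = 44667.

Government cost = €44667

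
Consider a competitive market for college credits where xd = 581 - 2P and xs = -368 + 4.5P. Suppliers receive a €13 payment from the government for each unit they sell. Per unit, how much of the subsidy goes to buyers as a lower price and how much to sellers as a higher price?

Buyers gain €9 per unit; sellers gain €4 per unit

Pre-subsidy: 581 - 2P = -368 + 4.5P gives P* = 146, x* = 289.
With the subsidy, sellers receive Ps = Pb + 13 for each unit, where Pb is the price buyers pay.
Supply in terms of Pb becomes xs = -368 + 4.5(Pb + 13) = -309.5 + 4.5Pb. Setting this equal to demand: 581 - 2Pb = -309.5 + 4.5Pb, so Pb = 137.
Sellers receive Ps = 137 + 13 = 150; x' = 581 − 2·137 = 307.
Buyers' price falls by P* − Pb = 146 − 137 = 9; sellers' price rises by Ps − P* = 150 − 146 = 4.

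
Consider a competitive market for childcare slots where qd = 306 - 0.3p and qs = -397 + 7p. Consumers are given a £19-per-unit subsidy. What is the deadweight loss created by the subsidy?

Deadweight loss = 7581/146

Pre-subsidy: 306 - 0.3p = -397 + 7p gives p* = 7030/73, q* = 20229/73.
With the rebate, buyers effectively pay pb = ps − 19, where ps is the price sellers receive.
Demand in terms of ps becomes qd = 306 − 0.3(ps − 19) = 311.7 - 0.3ps. Setting this equal to supply: 311.7 - 0.3ps = -397 + 7ps, so ps = 7087/73.
Buyers pay pb = 7087/73 − 19 = 5700/73; q' = -397 + 7·(7087/73) = 20628/73.
The subsidy expands output by 20628/73 − 20229/73 = 399/73 past the efficient level; on those units the gap between marginal cost and willingness to pay runs from 0 up to 19.
DWL = ½ × 19 × 399/73 = 7581/146.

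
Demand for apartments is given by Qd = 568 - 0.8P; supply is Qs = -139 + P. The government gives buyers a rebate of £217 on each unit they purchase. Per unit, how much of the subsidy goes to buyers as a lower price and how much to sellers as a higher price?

Pre-subsidy: 568 - 0.8P = -139 + P gives P* = 3535/9, Q* = 2284/9.
With the rebate, buyers effectively pay Pb = Ps − 217, where Ps is the price sellers receive.
Demand in terms of Ps becomes Qd = 568 − 0.8(Ps − 217) = 741.6 - 0.8Ps. Setting this equal to supply: 741.6 - 0.8Ps = -139 + Ps, so Ps = 4403/9.
Buyers pay Pb = 4403/9 − 217 = 2450/9; Q' = -139 + 1·(4403/9) = 3152/9.
Buyers' price falls by P* − Pb = 3535/9 − 2450/9 = 1085/9; sellers' price rises by Ps − P* = 4403/9 − 3535/9 = 868/9.

Buyers gain 1085/9 per unit; sellers gain 868/9 per unit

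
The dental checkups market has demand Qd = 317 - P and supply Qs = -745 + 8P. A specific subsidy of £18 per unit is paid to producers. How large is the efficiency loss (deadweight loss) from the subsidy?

Pre-subsidy: 317 - P = -745 + 8P gives P* = 118, Q* = 199.
With the subsidy, sellers receive Ps = Pb + 18 for each unit, where Pb is the price buyers pay.
Supply in terms of Pb becomes Qs = -745 + 8(Pb + 18) = -601 + 8Pb. Setting this equal to demand: 317 - Pb = -601 + 8Pb, so Pb = 102.
Sellers receive Ps = 102 + 18 = 120; Q' = 317 − 1·102 = 215.
The subsidy expands output by 215 − 199 = 16 past the efficient level; on those units the gap between marginal cost and willingness to pay runs from 0 up to 18.
DWL = ½ × 18 × 16 = 144.

Deadweight loss = £144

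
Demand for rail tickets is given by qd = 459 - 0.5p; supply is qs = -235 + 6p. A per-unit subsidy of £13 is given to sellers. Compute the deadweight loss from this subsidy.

Deadweight loss = £39

Pre-subsidy: 459 - 0.5p = -235 + 6p gives p* = 1388/13, q* = 5273/13.
With the subsidy, sellers receive ps = pb + 13 for each unit, where pb is the price buyers pay.
Supply in terms of pb becomes qs = -235 + 6(pb + 13) = -157 + 6pb. Setting this equal to demand: 459 - 0.5pb = -157 + 6pb, so pb = 1232/13.
Sellers receive ps = 1232/13 + 13 = 1401/13; q' = 459 − 0.5·(1232/13) = 5351/13.
The subsidy expands output by 5351/13 − 5273/13 = 6 past the efficient level; on those units the gap between marginal cost and willingness to pay runs from 0 up to 13.
DWL = ½ × 13 × 6 = 39.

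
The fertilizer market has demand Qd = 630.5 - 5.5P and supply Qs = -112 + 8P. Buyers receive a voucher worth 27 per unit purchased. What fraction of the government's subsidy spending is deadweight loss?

DWL / government spending = 11/104

Pre-subsidy: 630.5 - 5.5P = -112 + 8P gives P* = 55, Q* = 328.
With the rebate, buyers effectively pay Pb = Ps − 27, where Ps is the price sellers receive.
Demand in terms of Ps becomes Qd = 630.5 − 5.5(Ps − 27) = 779 - 5.5Ps. Setting this equal to supply: 779 - 5.5Ps = -112 + 8Ps, so Ps = 66.
Buyers pay Pb = 66 − 27 = 39; Q' = -112 + 8·66 = 416.
ΔCS = ½(328 + 416)(55 − 39) = 5952; ΔPS = ½(328 + 416)(66 − 55) = 4092.
Government spending = 27 × 416 = 11232.
DWL = ½ × 27 × (416 − 328) = 1188; fraction = 1188 / 11232 = 11/104.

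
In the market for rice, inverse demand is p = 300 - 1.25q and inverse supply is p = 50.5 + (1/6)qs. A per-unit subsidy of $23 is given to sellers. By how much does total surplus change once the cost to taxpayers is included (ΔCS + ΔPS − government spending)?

Pre-subsidy: 300 - 1.25q = 50.5 + (1/6)q gives q* = 2994/17 and p* = 2715/34.
With the subsidy, sellers receive ps = pb + 23 for each unit, where pb is the price buyers pay.
On the curves, pb = 300 - 1.25q and ps = 50.5 + (1/6)q; the wedge ps − pb = 23 gives 50.5 + (1/6)q − (300 - 1.25q) = 23, so q' = 3270/17.
Then pb = 300 − 1.25·(3270/17) = 2025/34 and ps = 50.5 + (1/6)·(3270/17) = 2807/34.
ΔCS = ½(2994/17 + 3270/17)(2715/34 − 2025/34) = 1080540/289; ΔPS = ½(2994/17 + 3270/17)(2807/34 − 2715/34) = 144072/289.
Government spending = 23 × 3270/17 = 75210/17.
Net change = 1080540/289 + 144072/289 − 75210/17 = -3174/17. The loss equals the DWL triangle ½·23·276/17.

Net change in total surplus = -3174/17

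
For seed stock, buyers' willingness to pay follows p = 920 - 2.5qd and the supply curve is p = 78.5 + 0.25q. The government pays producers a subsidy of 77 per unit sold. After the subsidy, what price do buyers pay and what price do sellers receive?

Buyers pay 85; sellers receive 162

Pre-subsidy: 920 - 2.5q = 78.5 + 0.25q gives q* = 306 and p* = 155.
With the subsidy, sellers receive ps = pb + 77 for each unit, where pb is the price buyers pay.
On the curves, pb = 920 - 2.5q and ps = 78.5 + 0.25q; the wedge ps − pb = 77 gives 78.5 + 0.25q − (920 - 2.5q) = 77, so q' = 334.
Then pb = 920 − 2.5·334 = 85 and ps = 78.5 + 0.25·334 = 162.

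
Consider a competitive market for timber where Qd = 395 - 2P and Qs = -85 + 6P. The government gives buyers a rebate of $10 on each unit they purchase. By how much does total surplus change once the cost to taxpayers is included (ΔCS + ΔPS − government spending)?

Net change in total surplus = -$75

Pre-subsidy: 395 - 2P = -85 + 6P gives P* = 60, Q* = 275.
With the rebate, buyers effectively pay Pb = Ps − 10, where Ps is the price sellers receive.
Demand in terms of Ps becomes Qd = 395 − 2(Ps − 10) = 415 - 2Ps. Setting this equal to supply: 415 - 2Ps = -85 + 6Ps, so Ps = 62.5.
Buyers pay Pb = 62.5 − 10 = 52.5; Q' = -85 + 6·62.5 = 290.
ΔCS = ½(275 + 290)(60 − 52.5) = 2118.75; ΔPS = ½(275 + 290)(62.5 − 60) = 706.25.
Government spending = 10 × 290 = 2900.
Net change = 2118.75 + 706.25 − 2900 = -75. The loss equals the DWL triangle ½·10·15.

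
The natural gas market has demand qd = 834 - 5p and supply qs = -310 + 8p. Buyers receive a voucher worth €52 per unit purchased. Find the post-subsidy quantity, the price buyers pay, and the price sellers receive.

q' = 554; buyers pay €56; sellers receive €108

Pre-subsidy: 834 - 5p = -310 + 8p gives p* = 88, q* = 394.
With the rebate, buyers effectively pay pb = ps − 52, where ps is the price sellers receive.
Demand in terms of ps becomes qd = 834 − 5(ps − 52) = 1094 - 5ps. Setting this equal to supply: 1094 - 5ps = -310 + 8ps, so ps = 108.
Buyers pay pb = 108 − 52 = 56; q' = -310 + 8·108 = 554.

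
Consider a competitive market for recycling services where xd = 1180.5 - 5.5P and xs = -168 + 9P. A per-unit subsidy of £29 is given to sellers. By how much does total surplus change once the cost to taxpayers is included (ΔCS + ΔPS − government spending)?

Net change in total surplus = -£1435.5

Pre-subsidy: 1180.5 - 5.5P = -168 + 9P gives P* = 93, x* = 669.
With the subsidy, sellers receive Ps = Pb + 29 for each unit, where Pb is the price buyers pay.
Supply in terms of Pb becomes xs = -168 + 9(Pb + 29) = 93 + 9Pb. Setting this equal to demand: 1180.5 - 5.5Pb = 93 + 9Pb, so Pb = 75.
Sellers receive Ps = 75 + 29 = 104; x' = 1180.5 − 5.5·75 = 768.
ΔCS = ½(669 + 768)(93 − 75) = 12933; ΔPS = ½(669 + 768)(104 − 93) = 7903.5.
Government spending = 29 × 768 = 22272.
Net change = 12933 + 7903.5 − 22272 = -1435.5. The loss equals the DWL triangle ½·29·99.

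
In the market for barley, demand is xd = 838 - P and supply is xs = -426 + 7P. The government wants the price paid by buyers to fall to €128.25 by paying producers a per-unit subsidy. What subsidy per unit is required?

Required subsidy s = €34 per unit

At a buyer price of 128.25, quantity demanded is 838 − 1·128.25 = 709.75.
Sellers supply 709.75 only when they receive Ps with -426 + 7·Ps = 709.75, i.e. Ps = 162.25.
s = Ps − Pb = 162.25 − 128.25 = 34.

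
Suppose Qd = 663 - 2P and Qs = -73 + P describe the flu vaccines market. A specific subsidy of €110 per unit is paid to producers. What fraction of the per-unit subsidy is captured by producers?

Producer share = 2/3

Pre-subsidy: 663 - 2P = -73 + P gives P* = 736/3, Q* = 517/3.
With the subsidy, sellers receive Ps = Pb + 110 for each unit, where Pb is the price buyers pay.
Supply in terms of Pb becomes Qs = -73 + 1(Pb + 110) = 37 + Pb. Setting this equal to demand: 663 - 2Pb = 37 + Pb, so Pb = 626/3.
Sellers receive Ps = 626/3 + 110 = 956/3; Q' = 663 − 2·(626/3) = 737/3.
Buyers' price falls by P* − Pb = 736/3 − 626/3 = 110/3; sellers' price rises by Ps − P* = 956/3 − 736/3 = 220/3.
So producers capture (220/3)/110 = 2/3 of each unit of subsidy.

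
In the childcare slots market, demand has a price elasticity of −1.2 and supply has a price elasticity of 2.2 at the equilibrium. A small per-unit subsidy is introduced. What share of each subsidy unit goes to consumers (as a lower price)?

Consumer share = 11/17

For a small subsidy around the equilibrium, the benefit split depends on the relative slopes, which at a point are proportional to the elasticities.
Buyer share = εs/(εs + |εd|) = 2.2/(2.2 + 1.2) = 11/17; seller share = |εd|/(εs + |εd|) = 6/17.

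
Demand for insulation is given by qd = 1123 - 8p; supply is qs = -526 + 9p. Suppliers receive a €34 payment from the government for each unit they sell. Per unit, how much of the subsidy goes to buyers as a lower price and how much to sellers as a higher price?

Pre-subsidy: 1123 - 8p = -526 + 9p gives p* = 97, q* = 347.
With the subsidy, sellers receive ps = pb + 34 for each unit, where pb is the price buyers pay.
Supply in terms of pb becomes qs = -526 + 9(pb + 34) = -220 + 9pb. Setting this equal to demand: 1123 - 8pb = -220 + 9pb, so pb = 79.
Sellers receive ps = 79 + 34 = 113; q' = 1123 − 8·79 = 491.
Buyers' price falls by p* − pb = 97 − 79 = 18; sellers' price rises by ps − p* = 113 − 97 = 16.

Buyers gain €18 per unit; sellers gain €16 per unit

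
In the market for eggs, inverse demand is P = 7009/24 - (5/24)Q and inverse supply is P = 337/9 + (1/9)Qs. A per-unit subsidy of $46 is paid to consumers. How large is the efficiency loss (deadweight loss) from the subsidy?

Deadweight loss = $3312

Pre-subsidy: 7009/24 - (5/24)Q = 337/9 + (1/9)Q gives Q* = 797 and P* = 126.
With the rebate, buyers effectively pay Pb = Ps − 46, where Ps is the price sellers receive.
On the curves, Pb = 7009/24 - (5/24)Q and Ps = 337/9 + (1/9)Q; the wedge Ps − Pb = 46 gives 337/9 + (1/9)Q − (7009/24 - (5/24)Q) = 46, so Q' = 941.
Then Pb = 7009/24 − (5/24)·941 = 96 and Ps = 337/9 + (1/9)·941 = 142.
The subsidy expands output by 941 − 797 = 144 past the efficient level; on those units the gap between marginal cost and willingness to pay runs from 0 up to 46.
DWL = ½ × 46 × 144 = 3312.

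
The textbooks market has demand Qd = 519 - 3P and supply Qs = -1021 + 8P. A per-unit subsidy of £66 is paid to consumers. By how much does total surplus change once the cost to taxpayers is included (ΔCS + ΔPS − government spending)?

Pre-subsidy: 519 - 3P = -1021 + 8P gives P* = 140, Q* = 99.
With the rebate, buyers effectively pay Pb = Ps − 66, where Ps is the price sellers receive.
Demand in terms of Ps becomes Qd = 519 − 3(Ps − 66) = 717 - 3Ps. Setting this equal to supply: 717 - 3Ps = -1021 + 8Ps, so Ps = 158.
Buyers pay Pb = 158 − 66 = 92; Q' = -1021 + 8·158 = 243.
ΔCS = ½(99 + 243)(140 − 92) = 8208; ΔPS = ½(99 + 243)(158 − 140) = 3078.
Government spending = 66 × 243 = 16038.
Net change = 8208 + 3078 − 16038 = -4752. The loss equals the DWL triangle ½·66·144.

Net change in total surplus = -£4752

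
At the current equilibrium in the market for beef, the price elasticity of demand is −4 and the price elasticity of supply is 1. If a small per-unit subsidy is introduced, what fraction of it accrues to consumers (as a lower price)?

For a small subsidy around the equilibrium, the benefit split depends on the relative slopes, which at a point are proportional to the elasticities.
Buyer share = εs/(εs + |εd|) = 1/(1 + 4) = 0.2; seller share = |εd|/(εs + |εd|) = 0.8.

Consumer share = 0.2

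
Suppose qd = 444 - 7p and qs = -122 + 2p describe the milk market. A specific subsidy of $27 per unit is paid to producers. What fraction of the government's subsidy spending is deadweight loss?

DWL / government spending = 189/412

Pre-subsidy: 444 - 7p = -122 + 2p gives p* = 566/9, q* = 34/9.
With the subsidy, sellers receive ps = pb + 27 for each unit, where pb is the price buyers pay.
Supply in terms of pb becomes qs = -122 + 2(pb + 27) = -68 + 2pb. Setting this equal to demand: 444 - 7pb = -68 + 2pb, so pb = 512/9.
Sellers receive ps = 512/9 + 27 = 755/9; q' = 444 − 7·(512/9) = 412/9.
ΔCS = ½(34/9 + 412/9)(566/9 − 512/9) = 446/3; ΔPS = ½(34/9 + 412/9)(755/9 − 566/9) = 1561/3.
Government spending = 27 × 412/9 = 1236.
DWL = ½ × 27 × (412/9 − 34/9) = 567; fraction = 567 / 1236 = 189/412.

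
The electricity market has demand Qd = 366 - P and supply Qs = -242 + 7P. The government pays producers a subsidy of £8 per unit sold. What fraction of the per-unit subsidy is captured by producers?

Pre-subsidy: 366 - P = -242 + 7P gives P* = 76, Q* = 290.
With the subsidy, sellers receive Ps = Pb + 8 for each unit, where Pb is the price buyers pay.
Supply in terms of Pb becomes Qs = -242 + 7(Pb + 8) = -186 + 7Pb. Setting this equal to demand: 366 - Pb = -186 + 7Pb, so Pb = 69.
Sellers receive Ps = 69 + 8 = 77; Q' = 366 − 1·69 = 297.
Buyers' price falls by P* − Pb = 76 − 69 = 7; sellers' price rises by Ps − P* = 77 − 76 = 1.
So producers capture 1/8 = 0.125 of each unit of subsidy.

Producer share = 0.125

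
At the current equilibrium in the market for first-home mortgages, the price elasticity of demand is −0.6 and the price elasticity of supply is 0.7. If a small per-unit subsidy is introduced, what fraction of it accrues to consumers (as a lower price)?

Consumer share = 7/13

For a small subsidy around the equilibrium, the benefit split depends on the relative slopes, which at a point are proportional to the elasticities.
Buyer share = εs/(εs + |εd|) = 0.7/(0.7 + 0.6) = 7/13; seller share = |εd|/(εs + |εd|) = 6/13.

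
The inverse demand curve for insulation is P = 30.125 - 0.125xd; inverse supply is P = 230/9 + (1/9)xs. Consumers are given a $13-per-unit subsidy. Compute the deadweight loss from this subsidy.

Deadweight loss = 6084/17

Pre-subsidy: 30.125 - 0.125x = 230/9 + (1/9)x gives x* = 329/17 and P* = 471/17.
With the rebate, buyers effectively pay Pb = Ps − 13, where Ps is the price sellers receive.
On the curves, Pb = 30.125 - 0.125x and Ps = 230/9 + (1/9)x; the wedge Ps − Pb = 13 gives 230/9 + (1/9)x − (30.125 - 0.125x) = 13, so x' = 1265/17.
Then Pb = 30.125 − 0.125·(1265/17) = 354/17 and Ps = 230/9 + (1/9)·(1265/17) = 575/17.
The subsidy expands output by 1265/17 − 329/17 = 936/17 past the efficient level; on those units the gap between marginal cost and willingness to pay runs from 0 up to 13.
DWL = ½ × 13 × 936/17 = 6084/17.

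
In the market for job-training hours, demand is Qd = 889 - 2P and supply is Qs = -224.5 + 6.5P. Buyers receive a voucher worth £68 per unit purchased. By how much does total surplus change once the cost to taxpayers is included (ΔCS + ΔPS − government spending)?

Net change in total surplus = -£3536

Pre-subsidy: 889 - 2P = -224.5 + 6.5P gives P* = 131, Q* = 627.
With the rebate, buyers effectively pay Pb = Ps − 68, where Ps is the price sellers receive.
Demand in terms of Ps becomes Qd = 889 − 2(Ps − 68) = 1025 - 2Ps. Setting this equal to supply: 1025 - 2Ps = -224.5 + 6.5Ps, so Ps = 147.
Buyers pay Pb = 147 − 68 = 79; Q' = -224.5 + 6.5·147 = 731.
ΔCS = ½(627 + 731)(131 − 79) = 35308; ΔPS = ½(627 + 731)(147 − 131) = 10864.
Government spending = 68 × 731 = 49708.
Net change = 35308 + 10864 − 49708 = -3536. The loss equals the DWL triangle ½·68·104.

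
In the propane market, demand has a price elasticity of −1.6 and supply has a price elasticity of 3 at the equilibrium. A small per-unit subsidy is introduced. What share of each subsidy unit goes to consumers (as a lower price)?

For a small subsidy around the equilibrium, the benefit split depends on the relative slopes, which at a point are proportional to the elasticities.
Buyer share = εs/(εs + |εd|) = 3/(3 + 1.6) = 15/23; seller share = |εd|/(εs + |εd|) = 8/23.

Consumer share = 15/23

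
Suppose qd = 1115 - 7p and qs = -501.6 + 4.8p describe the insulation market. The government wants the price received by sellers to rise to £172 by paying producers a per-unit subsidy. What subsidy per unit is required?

Required subsidy s = £59 per unit

At a seller price of 172, quantity supplied is -501.6 + 4.8·172 = 324.
Buyers absorb 324 only when they pay pb with 1115 − 7·pb = 324, i.e. pb = 113.
s = ps − pb = 172 − 113 = 59.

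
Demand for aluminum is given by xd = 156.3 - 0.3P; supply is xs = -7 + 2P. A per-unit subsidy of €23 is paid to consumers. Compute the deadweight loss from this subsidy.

Pre-subsidy: 156.3 - 0.3P = -7 + 2P gives P* = 71, x* = 135.
With the rebate, buyers effectively pay Pb = Ps − 23, where Ps is the price sellers receive.
Demand in terms of Ps becomes xd = 156.3 − 0.3(Ps − 23) = 163.2 - 0.3Ps. Setting this equal to supply: 163.2 - 0.3Ps = -7 + 2Ps, so Ps = 74.
Buyers pay Pb = 74 − 23 = 51; x' = -7 + 2·74 = 141.
The subsidy expands output by 141 − 135 = 6 past the efficient level; on those units the gap between marginal cost and willingness to pay runs from 0 up to 23.
DWL = ½ × 23 × 6 = 69.

Deadweight loss = €69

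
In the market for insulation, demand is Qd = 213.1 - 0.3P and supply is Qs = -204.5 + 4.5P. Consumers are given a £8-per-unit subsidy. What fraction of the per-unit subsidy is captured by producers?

Pre-subsidy: 213.1 - 0.3P = -204.5 + 4.5P gives P* = 87, Q* = 187.
With the rebate, buyers effectively pay Pb = Ps − 8, where Ps is the price sellers receive.
Demand in terms of Ps becomes Qd = 213.1 − 0.3(Ps − 8) = 215.5 - 0.3Ps. Setting this equal to supply: 215.5 - 0.3Ps = -204.5 + 4.5Ps, so Ps = 87.5.
Buyers pay Pb = 87.5 − 8 = 79.5; Q' = -204.5 + 4.5·87.5 = 189.25.
Buyers' price falls by P* − Pb = 87 − 79.5 = 7.5; sellers' price rises by Ps − P* = 87.5 − 87 = 0.5.
So producers capture 0.5/8 = 0.0625 of each unit of subsidy.

Producer share = 0.0625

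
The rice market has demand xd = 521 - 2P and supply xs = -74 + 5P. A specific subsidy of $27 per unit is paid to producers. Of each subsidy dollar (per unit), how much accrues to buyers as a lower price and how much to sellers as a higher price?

Buyers gain 135/7 per unit; sellers gain 54/7 per unit

Pre-subsidy: 521 - 2P = -74 + 5P gives P* = 85, x* = 351.
With the subsidy, sellers receive Ps = Pb + 27 for each unit, where Pb is the price buyers pay.
Supply in terms of Pb becomes xs = -74 + 5(Pb + 27) = 61 + 5Pb. Setting this equal to demand: 521 - 2Pb = 61 + 5Pb, so Pb = 460/7.
Sellers receive Ps = 460/7 + 27 = 649/7; x' = 521 − 2·(460/7) = 2727/7.
Buyers' price falls by P* − Pb = 85 − 460/7 = 135/7; sellers' price rises by Ps − P* = 649/7 − 85 = 54/7.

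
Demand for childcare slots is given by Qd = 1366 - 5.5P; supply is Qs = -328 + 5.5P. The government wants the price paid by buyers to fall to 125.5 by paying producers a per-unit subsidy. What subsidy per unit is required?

Required subsidy s = 57 per unit

At a buyer price of 125.5, quantity demanded is 1366 − 5.5·125.5 = 675.75.
Sellers supply 675.75 only when they receive Ps with -328 + 5.5·Ps = 675.75, i.e. Ps = 182.5.
s = Ps − Pb = 182.5 − 125.5 = 57.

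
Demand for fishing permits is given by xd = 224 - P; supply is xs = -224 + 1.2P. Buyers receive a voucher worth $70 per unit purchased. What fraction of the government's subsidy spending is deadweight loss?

DWL / government spending = 15/46

Pre-subsidy: 224 - P = -224 + 1.2P gives P* = 2240/11, x* = 224/11.
With the rebate, buyers effectively pay Pb = Ps − 70, where Ps is the price sellers receive.
Demand in terms of Ps becomes xd = 224 − 1(Ps − 70) = 294 - Ps. Setting this equal to supply: 294 - Ps = -224 + 1.2Ps, so Ps = 2590/11.
Buyers pay Pb = 2590/11 − 70 = 1820/11; x' = -224 + 1.2·(2590/11) = 644/11.
ΔCS = ½(224/11 + 644/11)(2240/11 − 1820/11) = 182280/121; ΔPS = ½(224/11 + 644/11)(2590/11 − 2240/11) = 151900/121.
Government spending = 70 × 644/11 = 45080/11.
DWL = ½ × 70 × (644/11 − 224/11) = 14700/11; fraction = (14700/11) / (45080/11) = 15/46.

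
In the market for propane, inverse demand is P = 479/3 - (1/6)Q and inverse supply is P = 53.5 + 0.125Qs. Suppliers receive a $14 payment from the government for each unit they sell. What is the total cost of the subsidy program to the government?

Pre-subsidy: 479/3 - (1/6)Q = 53.5 + 0.125Q gives Q* = 364 and P* = 99.
With the subsidy, sellers receive Ps = Pb + 14 for each unit, where Pb is the price buyers pay.
On the curves, Pb = 479/3 - (1/6)Q and Ps = 53.5 + 0.125Q; the wedge Ps − Pb = 14 gives 53.5 + 0.125Q − (479/3 - (1/6)Q) = 14, so Q' = 412.
Then Pb = 479/3 − (1/6)·412 = 91 and Ps = 53.5 + 0.125·412 = 105.
Government outlay = subsidy × quantity = 14 × 412 = 5768.

Government cost = $5768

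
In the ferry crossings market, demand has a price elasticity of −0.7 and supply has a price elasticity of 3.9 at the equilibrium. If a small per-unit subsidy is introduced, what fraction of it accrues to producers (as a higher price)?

For a small subsidy around the equilibrium, the benefit split depends on the relative slopes, which at a point are proportional to the elasticities.
Buyer share = εs/(εs + |εd|) = 3.9/(3.9 + 0.7) = 39/46; seller share = |εd|/(εs + |εd|) = 7/46.
So producers capture 7/46 of the subsidy.

Producer share = 7/46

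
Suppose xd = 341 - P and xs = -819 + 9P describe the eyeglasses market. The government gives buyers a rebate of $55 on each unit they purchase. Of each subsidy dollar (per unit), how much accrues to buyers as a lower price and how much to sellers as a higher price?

Pre-subsidy: 341 - P = -819 + 9P gives P* = 116, x* = 225.
With the rebate, buyers effectively pay Pb = Ps − 55, where Ps is the price sellers receive.
Demand in terms of Ps becomes xd = 341 − 1(Ps − 55) = 396 - Ps. Setting this equal to supply: 396 - Ps = -819 + 9Ps, so Ps = 121.5.
Buyers pay Pb = 121.5 − 55 = 66.5; x' = -819 + 9·121.5 = 274.5.
Buyers' price falls by P* − Pb = 116 − 66.5 = 49.5; sellers' price rises by Ps − P* = 121.5 − 116 = 5.5.

Buyers gain $49.5 per unit; sellers gain $5.5 per unit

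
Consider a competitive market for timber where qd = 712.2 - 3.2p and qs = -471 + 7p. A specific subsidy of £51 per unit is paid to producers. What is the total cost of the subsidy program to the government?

Government cost = £23103

Pre-subsidy: 712.2 - 3.2p = -471 + 7p gives p* = 116, q* = 341.
With the subsidy, sellers receive ps = pb + 51 for each unit, where pb is the price buyers pay.
Supply in terms of pb becomes qs = -471 + 7(pb + 51) = -114 + 7pb. Setting this equal to demand: 712.2 - 3.2pb = -114 + 7pb, so pb = 81.
Sellers receive ps = 81 + 51 = 132; q' = 712.2 − 3.2·81 = 453.
Government outlay = subsidy × quantity = 51 × 453 = 23103.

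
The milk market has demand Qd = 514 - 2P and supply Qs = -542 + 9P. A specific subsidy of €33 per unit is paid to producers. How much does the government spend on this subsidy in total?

Government cost = €12408

Pre-subsidy: 514 - 2P = -542 + 9P gives P* = 96, Q* = 322.
With the subsidy, sellers receive Ps = Pb + 33 for each unit, where Pb is the price buyers pay.
Supply in terms of Pb becomes Qs = -542 + 9(Pb + 33) = -245 + 9Pb. Setting this equal to demand: 514 - 2Pb = -245 + 9Pb, so Pb = 69.
Sellers receive Ps = 69 + 33 = 102; Q' = 514 − 2·69 = 376.
Government outlay = subsidy × quantity = 33 × 376 = 12408.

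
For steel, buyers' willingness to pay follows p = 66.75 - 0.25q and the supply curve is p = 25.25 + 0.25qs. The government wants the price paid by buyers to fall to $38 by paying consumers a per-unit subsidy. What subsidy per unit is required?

At a buyer price of 38, quantity demanded is 267 − 4·38 = 115.
Sellers supply 115 only when they receive ps = 25.25 + 0.25·115 = 54.
s = ps − pb = 54 − 38 = 16.

Required subsidy s = $16 per unit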